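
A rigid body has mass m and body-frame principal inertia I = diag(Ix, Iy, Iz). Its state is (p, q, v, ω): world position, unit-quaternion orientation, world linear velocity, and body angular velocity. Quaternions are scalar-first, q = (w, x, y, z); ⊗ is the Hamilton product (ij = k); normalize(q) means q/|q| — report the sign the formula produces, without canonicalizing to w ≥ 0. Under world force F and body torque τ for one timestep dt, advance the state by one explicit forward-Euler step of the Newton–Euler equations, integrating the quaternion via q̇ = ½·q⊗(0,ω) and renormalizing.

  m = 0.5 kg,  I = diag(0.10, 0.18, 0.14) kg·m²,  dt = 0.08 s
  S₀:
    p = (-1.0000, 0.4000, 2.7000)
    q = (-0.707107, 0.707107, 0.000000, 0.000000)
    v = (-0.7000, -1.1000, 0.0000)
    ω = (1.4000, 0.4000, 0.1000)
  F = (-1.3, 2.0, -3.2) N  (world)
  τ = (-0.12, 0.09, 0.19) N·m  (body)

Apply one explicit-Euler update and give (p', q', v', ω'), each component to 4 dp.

p' = (-1.0560, 0.3120, 2.7000)
q' = (-0.7454, 0.6664, -0.0141, 0.0085)
v' = (-0.9080, -0.7800, -0.5120)
ω' = (1.3053, 0.4425, 0.1830)

angular accel α = (-1.1840, 0.5311, 1.0371)
new body rate ω' = (1.3053, 0.4425, 0.1830)
q⊗(0,ω) = (-0.9899498, -0.9899498, -0.3535535, 0.2121321)
updated quaternion q' = (-0.7454, 0.6664, -0.0141, 0.0085)
p' = p + v·dt = (-1.0560, 0.3120, 2.7000)
new velocity v' = (-0.9080, -0.7800, -0.5120)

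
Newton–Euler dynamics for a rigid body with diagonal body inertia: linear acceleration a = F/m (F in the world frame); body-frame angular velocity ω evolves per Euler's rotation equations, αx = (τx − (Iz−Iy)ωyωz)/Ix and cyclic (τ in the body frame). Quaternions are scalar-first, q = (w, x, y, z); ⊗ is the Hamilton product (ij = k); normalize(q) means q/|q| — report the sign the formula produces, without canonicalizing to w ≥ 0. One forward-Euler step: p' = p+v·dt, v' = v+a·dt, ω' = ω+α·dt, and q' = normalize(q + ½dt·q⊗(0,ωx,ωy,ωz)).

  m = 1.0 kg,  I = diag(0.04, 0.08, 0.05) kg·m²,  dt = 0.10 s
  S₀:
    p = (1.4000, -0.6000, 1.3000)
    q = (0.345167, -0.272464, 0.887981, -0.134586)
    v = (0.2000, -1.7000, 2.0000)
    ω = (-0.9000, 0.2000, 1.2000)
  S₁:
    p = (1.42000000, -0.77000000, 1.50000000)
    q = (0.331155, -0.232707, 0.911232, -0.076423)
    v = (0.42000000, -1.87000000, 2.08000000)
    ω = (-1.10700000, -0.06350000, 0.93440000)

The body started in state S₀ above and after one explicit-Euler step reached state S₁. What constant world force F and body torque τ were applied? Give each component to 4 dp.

F = (2.2000, -1.7000, 0.8000)
τ = (-0.0900, -0.2000, -0.1400)

ω₁ − ω₀ = (-0.20700000, -0.26350000, -0.26560000)
gyro term ω₀×Iω₀ = (-0.0072, 0.0108, -0.0072)
I·α + gyro = (-0.0900, -0.2000, -0.1400)
v₁ − v₀ = (0.22000000, -0.17000000, 0.08000000)
m·(v₁−v₀)/dt = (2.2000, -1.7000, 0.8000)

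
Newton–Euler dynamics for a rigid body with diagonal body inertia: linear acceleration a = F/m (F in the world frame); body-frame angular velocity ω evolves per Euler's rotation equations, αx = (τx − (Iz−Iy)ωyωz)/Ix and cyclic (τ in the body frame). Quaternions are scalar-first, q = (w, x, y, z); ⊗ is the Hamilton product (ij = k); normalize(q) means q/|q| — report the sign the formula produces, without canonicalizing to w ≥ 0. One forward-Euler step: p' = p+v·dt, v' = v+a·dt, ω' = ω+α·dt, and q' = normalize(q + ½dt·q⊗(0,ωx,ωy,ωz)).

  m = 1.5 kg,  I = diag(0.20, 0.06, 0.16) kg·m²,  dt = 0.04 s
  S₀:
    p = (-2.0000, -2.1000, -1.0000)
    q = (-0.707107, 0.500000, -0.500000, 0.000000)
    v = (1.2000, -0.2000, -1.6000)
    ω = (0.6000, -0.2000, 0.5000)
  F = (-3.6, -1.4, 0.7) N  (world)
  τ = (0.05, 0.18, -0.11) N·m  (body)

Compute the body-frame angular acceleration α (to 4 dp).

ω×(Iω) gyroscopic = (-0.0100, 0.0120, 0.0168)
(τ − ω×Iω)/I = (0.3000, 2.8000, -0.7925)

α = (0.3000, 2.8000, -0.7925)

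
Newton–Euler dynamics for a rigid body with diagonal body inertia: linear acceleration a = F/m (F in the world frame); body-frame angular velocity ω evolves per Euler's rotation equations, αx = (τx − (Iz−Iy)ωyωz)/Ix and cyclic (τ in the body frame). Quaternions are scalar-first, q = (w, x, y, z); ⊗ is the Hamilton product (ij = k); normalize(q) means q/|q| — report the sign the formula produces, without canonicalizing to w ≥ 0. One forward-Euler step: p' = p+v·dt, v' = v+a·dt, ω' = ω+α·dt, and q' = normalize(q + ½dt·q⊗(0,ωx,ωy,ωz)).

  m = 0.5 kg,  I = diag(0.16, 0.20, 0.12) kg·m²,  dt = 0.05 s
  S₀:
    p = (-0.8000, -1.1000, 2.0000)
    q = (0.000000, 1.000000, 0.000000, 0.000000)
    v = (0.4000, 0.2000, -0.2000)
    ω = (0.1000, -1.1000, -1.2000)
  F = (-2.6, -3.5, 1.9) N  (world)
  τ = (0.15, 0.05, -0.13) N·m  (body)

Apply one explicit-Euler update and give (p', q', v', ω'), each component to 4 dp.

p' = (-0.7800, -1.0900, 1.9900)
q' = (-0.0025, 0.9992, 0.0300, -0.0275)
v' = (0.1400, -0.1500, -0.0100)
ω' = (0.1799, -1.0863, -1.2523)

p' = p + v·dt = (-0.7800, -1.0900, 1.9900)
new velocity v' = (0.1400, -0.1500, -0.0100)
precession coupling ω×(Iω) = (-0.1056, -0.0048, -0.0044)
α = I⁻¹(τ − ω×Iω) = (1.5975, 0.2740, -1.0467)
new body rate ω' = (0.1799, -1.0863, -1.2523)
q⊗(0,ω) = (-0.1000000, 0.0000000, 1.2000000, -1.1000000)
q + ½dt·q⊗(0,ω), renormalized = (-0.0025, 0.9992, 0.0300, -0.0275)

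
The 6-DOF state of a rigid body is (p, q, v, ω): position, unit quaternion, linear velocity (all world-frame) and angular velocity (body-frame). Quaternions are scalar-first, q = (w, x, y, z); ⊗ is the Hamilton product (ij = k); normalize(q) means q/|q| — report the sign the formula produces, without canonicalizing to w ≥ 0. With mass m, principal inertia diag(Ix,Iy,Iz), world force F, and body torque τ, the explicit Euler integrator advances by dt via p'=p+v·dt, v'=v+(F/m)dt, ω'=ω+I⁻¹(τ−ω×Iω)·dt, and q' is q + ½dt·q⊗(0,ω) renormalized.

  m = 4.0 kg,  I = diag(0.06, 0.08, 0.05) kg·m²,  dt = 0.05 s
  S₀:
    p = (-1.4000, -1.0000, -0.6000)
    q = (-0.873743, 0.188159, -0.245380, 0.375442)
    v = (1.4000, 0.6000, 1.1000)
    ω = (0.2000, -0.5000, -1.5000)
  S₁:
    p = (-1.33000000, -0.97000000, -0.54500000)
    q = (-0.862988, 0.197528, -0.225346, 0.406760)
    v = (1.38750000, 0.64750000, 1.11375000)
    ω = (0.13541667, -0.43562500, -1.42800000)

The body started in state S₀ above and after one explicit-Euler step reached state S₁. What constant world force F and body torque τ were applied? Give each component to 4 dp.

F = (-1.0000, 3.8000, 1.1000)
τ = (-0.1000, 0.1000, 0.0700)

rate change Δω = (-0.06458333, 0.06437500, 0.07200000)
ω₀×(Iω₀) = (-0.0225, -0.0030, -0.0020)
applied torque τ = (-0.1000, 0.1000, 0.0700)
velocity change Δv = (-0.01250000, 0.04750000, 0.01375000)
m·(v₁−v₀)/dt = (-1.0000, 3.8000, 1.1000)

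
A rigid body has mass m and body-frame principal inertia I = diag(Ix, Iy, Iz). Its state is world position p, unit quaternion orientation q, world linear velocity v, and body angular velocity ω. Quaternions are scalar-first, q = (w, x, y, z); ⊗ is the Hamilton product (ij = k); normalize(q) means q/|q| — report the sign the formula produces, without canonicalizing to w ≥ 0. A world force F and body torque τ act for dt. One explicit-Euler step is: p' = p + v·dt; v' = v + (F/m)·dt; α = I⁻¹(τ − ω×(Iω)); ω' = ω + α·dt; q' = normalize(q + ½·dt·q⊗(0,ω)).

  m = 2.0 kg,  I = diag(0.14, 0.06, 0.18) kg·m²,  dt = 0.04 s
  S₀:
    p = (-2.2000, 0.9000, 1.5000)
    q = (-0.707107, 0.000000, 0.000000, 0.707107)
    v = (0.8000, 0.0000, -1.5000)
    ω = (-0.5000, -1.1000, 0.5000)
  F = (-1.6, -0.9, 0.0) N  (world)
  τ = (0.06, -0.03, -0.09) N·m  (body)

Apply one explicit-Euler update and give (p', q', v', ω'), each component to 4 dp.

p' = (-2.1680, 0.9000, 1.4400)
q' = (-0.7139, 0.0226, 0.0085, 0.6998)
v' = (0.7680, -0.0180, -1.5000)
ω' = (-0.4640, -1.1267, 0.4898)

a = (-0.8000, -0.4500, 0.0000)
p' = p + v·dt = (-2.1680, 0.9000, 1.4400)
v' = v + a·dt = (0.7680, -0.0180, -1.5000)
angular accel α = (0.9000, -0.6667, -0.2556)
ω + α·dt = (-0.4640, -1.1267, 0.4898)
2q̇ = q⊗(0,ω) = (-0.3535535, 1.1313712, 0.4242642, -0.3535535)
q + ½dt·q⊗(0,ω), renormalized = (-0.7139, 0.0226, 0.0085, 0.6998)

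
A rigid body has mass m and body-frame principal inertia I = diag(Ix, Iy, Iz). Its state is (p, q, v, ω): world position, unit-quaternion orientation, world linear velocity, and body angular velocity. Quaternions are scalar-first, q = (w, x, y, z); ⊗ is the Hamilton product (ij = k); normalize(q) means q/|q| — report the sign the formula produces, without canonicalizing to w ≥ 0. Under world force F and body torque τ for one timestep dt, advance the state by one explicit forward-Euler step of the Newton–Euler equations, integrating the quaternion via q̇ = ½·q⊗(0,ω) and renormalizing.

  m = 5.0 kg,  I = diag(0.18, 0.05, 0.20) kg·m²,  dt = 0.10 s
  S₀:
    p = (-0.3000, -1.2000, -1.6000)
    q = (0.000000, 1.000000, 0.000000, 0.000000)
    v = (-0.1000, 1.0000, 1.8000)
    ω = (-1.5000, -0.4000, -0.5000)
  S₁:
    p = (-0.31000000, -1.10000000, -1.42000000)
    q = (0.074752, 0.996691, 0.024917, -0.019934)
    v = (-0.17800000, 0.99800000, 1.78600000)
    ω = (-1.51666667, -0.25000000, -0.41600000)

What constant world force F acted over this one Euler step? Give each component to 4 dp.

F = (-3.9000, -0.1000, -0.7000)

velocity change Δv = (-0.07800000, -0.00200000, -0.01400000)
applied force F = (-3.9000, -0.1000, -0.7000)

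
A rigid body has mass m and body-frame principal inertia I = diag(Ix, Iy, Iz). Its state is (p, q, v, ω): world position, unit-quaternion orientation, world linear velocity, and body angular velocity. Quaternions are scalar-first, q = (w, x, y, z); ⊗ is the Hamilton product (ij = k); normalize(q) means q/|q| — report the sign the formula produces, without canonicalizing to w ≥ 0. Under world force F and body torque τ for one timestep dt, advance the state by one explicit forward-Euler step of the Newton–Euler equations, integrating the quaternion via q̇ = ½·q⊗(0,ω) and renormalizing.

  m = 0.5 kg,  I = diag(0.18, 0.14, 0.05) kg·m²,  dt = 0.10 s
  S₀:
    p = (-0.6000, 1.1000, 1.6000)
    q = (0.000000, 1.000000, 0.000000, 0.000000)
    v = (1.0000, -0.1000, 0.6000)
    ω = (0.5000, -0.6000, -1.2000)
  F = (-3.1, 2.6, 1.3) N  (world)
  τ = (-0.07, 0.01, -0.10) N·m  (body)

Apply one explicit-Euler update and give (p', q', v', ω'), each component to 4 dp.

p' = (-0.5000, 1.0900, 1.6600)
q' = (-0.0249, 0.9974, 0.0598, -0.0299)
v' = (0.3800, 0.4200, 0.8600)
ω' = (0.4971, -0.5371, -1.4240)

p + v·dt = (-0.5000, 1.0900, 1.6600)
new velocity v' = (0.3800, 0.4200, 0.8600)
precession coupling ω×(Iω) = (-0.0648, -0.0780, 0.0120)
α = I⁻¹(τ − ω×Iω) = (-0.0289, 0.6286, -2.2400)
ω' = ω + α·dt = (0.4971, -0.5371, -1.4240)
Hamilton product q⊗(0,ω) = (-0.5000000, 0.0000000, 1.2000000, -0.6000000)
q + ½dt·q⊗(0,ω), renormalized = (-0.0249, 0.9974, 0.0598, -0.0299)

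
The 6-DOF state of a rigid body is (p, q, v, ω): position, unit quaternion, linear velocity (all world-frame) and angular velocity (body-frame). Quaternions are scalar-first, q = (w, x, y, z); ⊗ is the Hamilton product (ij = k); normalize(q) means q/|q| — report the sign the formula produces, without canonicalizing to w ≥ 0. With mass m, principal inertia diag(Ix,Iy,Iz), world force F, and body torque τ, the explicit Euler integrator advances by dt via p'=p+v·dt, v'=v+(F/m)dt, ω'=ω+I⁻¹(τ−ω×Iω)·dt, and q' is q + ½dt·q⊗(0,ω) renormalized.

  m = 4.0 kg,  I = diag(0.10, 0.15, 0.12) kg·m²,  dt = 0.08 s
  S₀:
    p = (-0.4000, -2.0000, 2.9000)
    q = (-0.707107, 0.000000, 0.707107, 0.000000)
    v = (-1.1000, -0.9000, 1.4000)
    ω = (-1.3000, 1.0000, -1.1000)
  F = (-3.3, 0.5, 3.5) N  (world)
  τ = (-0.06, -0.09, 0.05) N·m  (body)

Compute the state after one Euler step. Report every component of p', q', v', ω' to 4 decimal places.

p' = (-0.4880, -2.0720, 3.0120)
q' = (-0.7331, 0.0056, 0.6767, 0.0677)
v' = (-1.1660, -0.8900, 1.4700)
ω' = (-1.3744, 0.9673, -1.0233)

a = F/m = (-0.8250, 0.1250, 0.8750)
p + v·dt = (-0.4880, -2.0720, 3.0120)
v + (F/m)dt = (-1.1660, -0.8900, 1.4700)
gyro term ω×Iω = (0.0330, -0.0286, -0.0650)
(τ − ω×Iω)/I = (-0.9300, -0.4093, 0.9583)
ω' = ω + α·dt = (-1.3744, 0.9673, -1.0233)
2q̇ = q⊗(0,ω) = (-0.7071070, 0.1414214, -0.7071070, 1.6970568)
q + ½dt·q⊗(0,ω), renormalized = (-0.7331, 0.0056, 0.6767, 0.0677)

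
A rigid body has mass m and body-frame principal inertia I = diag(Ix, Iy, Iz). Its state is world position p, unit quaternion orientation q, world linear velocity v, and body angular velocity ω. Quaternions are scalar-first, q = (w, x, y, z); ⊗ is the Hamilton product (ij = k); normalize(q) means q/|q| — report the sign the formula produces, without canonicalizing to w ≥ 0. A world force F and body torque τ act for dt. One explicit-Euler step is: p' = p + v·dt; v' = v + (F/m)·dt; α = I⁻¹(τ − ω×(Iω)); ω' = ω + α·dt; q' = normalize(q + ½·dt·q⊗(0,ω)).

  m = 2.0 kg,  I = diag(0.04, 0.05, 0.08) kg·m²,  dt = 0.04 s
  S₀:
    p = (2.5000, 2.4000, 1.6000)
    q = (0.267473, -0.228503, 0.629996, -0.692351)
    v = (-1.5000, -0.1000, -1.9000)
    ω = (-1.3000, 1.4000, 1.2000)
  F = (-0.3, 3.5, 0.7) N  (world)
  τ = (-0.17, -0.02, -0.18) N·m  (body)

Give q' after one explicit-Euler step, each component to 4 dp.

Hamilton product q⊗(0,ω) = (-0.3482271, 1.3775717, 1.5487221, 0.8200582)
q' = normalize(q + ½dt·q⊗(0,ω)) = (0.2602, -0.2007, 0.6603, -0.6753)

q' = (0.2602, -0.2007, 0.6603, -0.6753)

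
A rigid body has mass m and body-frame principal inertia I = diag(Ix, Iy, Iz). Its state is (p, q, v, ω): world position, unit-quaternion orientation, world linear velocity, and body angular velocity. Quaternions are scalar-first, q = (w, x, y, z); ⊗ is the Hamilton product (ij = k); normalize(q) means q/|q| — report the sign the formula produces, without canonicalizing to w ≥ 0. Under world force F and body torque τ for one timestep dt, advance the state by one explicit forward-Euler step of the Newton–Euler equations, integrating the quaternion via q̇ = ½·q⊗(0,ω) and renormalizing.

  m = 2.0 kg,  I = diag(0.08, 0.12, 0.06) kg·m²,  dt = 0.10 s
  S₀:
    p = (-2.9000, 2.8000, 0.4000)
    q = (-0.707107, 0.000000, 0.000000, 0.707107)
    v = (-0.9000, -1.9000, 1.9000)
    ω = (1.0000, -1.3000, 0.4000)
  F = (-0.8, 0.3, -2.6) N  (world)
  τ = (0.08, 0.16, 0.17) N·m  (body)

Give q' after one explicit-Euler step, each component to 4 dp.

q⊗(0,ω) = (-0.2828428, 0.2121321, 1.6263461, -0.2828428)
updated quaternion q' = (-0.7187, 0.0106, 0.0810, 0.6905)

q' = (-0.7187, 0.0106, 0.0810, 0.6905)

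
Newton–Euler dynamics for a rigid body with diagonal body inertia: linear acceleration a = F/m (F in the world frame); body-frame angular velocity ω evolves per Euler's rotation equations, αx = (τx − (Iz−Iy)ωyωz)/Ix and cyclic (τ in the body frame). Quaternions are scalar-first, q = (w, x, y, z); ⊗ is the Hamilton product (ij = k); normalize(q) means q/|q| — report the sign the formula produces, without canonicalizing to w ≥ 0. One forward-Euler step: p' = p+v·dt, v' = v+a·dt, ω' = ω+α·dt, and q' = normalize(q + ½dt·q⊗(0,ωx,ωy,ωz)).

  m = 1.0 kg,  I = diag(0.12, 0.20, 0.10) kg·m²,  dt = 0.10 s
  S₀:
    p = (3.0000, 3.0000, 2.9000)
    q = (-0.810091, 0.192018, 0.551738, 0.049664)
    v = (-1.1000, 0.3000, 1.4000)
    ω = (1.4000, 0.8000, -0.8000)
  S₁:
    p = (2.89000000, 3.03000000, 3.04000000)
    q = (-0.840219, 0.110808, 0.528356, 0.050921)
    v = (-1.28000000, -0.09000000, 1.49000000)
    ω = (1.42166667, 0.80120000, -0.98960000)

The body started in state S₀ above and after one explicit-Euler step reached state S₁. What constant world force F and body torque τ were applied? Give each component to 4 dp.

F = (-1.8000, -3.9000, 0.9000)
τ = (0.0900, -0.0200, -0.1000)

Δω = ω₁−ω₀ = (0.02166667, 0.00120000, -0.18960000)
applied torque τ = (0.0900, -0.0200, -0.1000)
v₁ − v₀ = (-0.18000000, -0.39000000, 0.09000000)
F = m·Δv/dt = (-1.8000, -3.9000, 0.9000)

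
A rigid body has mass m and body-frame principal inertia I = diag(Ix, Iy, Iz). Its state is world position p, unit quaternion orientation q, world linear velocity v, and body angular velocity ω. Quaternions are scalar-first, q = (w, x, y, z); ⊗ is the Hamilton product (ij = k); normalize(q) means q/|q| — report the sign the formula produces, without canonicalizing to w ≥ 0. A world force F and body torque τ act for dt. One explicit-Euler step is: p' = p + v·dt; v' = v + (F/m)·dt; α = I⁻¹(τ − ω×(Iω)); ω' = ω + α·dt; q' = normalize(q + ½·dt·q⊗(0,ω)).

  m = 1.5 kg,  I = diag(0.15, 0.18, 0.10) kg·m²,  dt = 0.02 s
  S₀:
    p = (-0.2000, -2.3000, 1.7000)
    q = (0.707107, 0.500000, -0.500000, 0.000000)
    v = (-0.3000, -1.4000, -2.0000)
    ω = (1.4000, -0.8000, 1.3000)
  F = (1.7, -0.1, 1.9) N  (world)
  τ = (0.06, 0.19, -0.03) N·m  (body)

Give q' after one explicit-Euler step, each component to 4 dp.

q' = (0.6960, 0.5033, -0.5120, 0.0122)

2q̇ = q⊗(0,ω) = (-1.1000000, 0.3399498, -1.2156856, 1.2192391)
q' = normalize(q + ½dt·q⊗(0,ω)) = (0.6960, 0.5033, -0.5120, 0.0122)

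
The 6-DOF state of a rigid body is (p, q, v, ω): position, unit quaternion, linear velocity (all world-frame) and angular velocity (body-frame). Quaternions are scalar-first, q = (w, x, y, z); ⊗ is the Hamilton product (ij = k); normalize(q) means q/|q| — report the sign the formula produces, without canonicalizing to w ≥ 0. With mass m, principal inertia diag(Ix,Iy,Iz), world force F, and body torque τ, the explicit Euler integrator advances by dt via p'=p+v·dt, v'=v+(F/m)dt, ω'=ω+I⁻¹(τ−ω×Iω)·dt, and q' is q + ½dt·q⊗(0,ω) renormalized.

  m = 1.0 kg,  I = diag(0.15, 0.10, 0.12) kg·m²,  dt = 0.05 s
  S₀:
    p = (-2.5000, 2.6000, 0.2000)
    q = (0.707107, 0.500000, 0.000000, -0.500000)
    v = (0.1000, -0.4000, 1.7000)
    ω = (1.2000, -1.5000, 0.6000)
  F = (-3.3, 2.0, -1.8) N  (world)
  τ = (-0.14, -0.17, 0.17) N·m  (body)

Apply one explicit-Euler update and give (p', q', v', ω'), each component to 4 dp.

ω×(Iω) gyroscopic = (-0.0180, 0.0216, 0.0900)
angular accel α = (-0.8133, -1.9160, 0.6667)
new body rate ω' = (1.1593, -1.5958, 0.6333)
Hamilton product q⊗(0,ω) = (-0.3000000, 0.0985284, -1.9606605, -0.3257358)
updated quaternion q' = (0.6987, 0.5018, -0.0490, -0.5075)
p' = p + v·dt = (-2.4950, 2.5800, 0.2850)
v + (F/m)dt = (-0.0650, -0.3000, 1.6100)

p' = (-2.4950, 2.5800, 0.2850)
q' = (0.6987, 0.5018, -0.0490, -0.5075)
v' = (-0.0650, -0.3000, 1.6100)
ω' = (1.1593, -1.5958, 0.6333)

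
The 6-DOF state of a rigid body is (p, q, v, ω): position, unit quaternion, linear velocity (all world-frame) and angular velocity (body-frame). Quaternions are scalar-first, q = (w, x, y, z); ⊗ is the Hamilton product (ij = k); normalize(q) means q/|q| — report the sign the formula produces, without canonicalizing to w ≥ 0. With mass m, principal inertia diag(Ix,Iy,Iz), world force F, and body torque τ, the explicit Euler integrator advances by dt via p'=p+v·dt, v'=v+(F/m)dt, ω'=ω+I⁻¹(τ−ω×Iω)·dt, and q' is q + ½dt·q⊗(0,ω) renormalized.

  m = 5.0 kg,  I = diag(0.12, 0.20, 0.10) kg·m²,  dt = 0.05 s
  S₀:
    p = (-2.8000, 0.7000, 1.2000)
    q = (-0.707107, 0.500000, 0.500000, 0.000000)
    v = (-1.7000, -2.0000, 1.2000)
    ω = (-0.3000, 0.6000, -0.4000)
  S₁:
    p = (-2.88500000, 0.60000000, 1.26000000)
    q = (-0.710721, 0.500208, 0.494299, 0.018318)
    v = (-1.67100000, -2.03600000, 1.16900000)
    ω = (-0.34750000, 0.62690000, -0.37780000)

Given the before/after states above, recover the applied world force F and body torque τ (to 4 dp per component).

rate change Δω = (-0.04750000, 0.02690000, 0.02220000)
precession coupling = (0.0240, 0.0024, -0.0144)
τ = I·(Δω/dt) + ω₀×(Iω₀) = (-0.0900, 0.1100, 0.0300)
v₁ − v₀ = (0.02900000, -0.03600000, -0.03100000)
m·(v₁−v₀)/dt = (2.9000, -3.6000, -3.1000)

F = (2.9000, -3.6000, -3.1000)
τ = (-0.0900, 0.1100, 0.0300)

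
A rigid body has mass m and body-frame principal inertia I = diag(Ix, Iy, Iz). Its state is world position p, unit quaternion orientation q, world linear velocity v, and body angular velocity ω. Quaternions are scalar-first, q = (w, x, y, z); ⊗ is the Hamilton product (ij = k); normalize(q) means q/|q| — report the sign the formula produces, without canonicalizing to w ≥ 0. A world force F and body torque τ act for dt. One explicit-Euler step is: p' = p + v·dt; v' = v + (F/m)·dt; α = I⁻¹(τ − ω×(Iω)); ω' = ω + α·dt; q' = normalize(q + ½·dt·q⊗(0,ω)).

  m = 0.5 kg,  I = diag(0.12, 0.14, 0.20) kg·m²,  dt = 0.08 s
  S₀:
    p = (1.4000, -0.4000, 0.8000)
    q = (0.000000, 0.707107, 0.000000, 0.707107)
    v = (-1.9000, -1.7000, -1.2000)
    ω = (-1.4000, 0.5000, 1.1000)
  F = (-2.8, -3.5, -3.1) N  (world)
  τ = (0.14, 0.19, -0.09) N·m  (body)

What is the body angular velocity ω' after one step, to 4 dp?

ω' = (-1.3287, 0.5382, 1.0696)

gyro term ω×Iω = (0.0330, 0.1232, -0.0140)
angular accel α = (0.8917, 0.4771, -0.3800)
new body rate ω' = (-1.3287, 0.5382, 1.0696)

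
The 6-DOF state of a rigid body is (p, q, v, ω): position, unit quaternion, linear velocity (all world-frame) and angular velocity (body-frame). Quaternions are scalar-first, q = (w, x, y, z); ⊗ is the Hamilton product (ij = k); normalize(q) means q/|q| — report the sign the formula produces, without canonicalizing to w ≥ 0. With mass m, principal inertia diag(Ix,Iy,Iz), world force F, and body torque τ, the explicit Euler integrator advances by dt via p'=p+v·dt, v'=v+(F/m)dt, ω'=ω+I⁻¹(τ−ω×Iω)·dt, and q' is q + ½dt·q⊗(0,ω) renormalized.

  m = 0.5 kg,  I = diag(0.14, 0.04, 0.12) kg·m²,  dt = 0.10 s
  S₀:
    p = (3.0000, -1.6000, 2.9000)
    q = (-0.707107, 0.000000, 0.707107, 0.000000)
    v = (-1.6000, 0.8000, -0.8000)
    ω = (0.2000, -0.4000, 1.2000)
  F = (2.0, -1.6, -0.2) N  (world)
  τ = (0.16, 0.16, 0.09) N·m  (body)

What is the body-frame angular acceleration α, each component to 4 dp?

gyro term ω×Iω = (-0.0384, 0.0048, 0.0080)
angular accel α = (1.4171, 3.8800, 0.6833)

α = (1.4171, 3.8800, 0.6833)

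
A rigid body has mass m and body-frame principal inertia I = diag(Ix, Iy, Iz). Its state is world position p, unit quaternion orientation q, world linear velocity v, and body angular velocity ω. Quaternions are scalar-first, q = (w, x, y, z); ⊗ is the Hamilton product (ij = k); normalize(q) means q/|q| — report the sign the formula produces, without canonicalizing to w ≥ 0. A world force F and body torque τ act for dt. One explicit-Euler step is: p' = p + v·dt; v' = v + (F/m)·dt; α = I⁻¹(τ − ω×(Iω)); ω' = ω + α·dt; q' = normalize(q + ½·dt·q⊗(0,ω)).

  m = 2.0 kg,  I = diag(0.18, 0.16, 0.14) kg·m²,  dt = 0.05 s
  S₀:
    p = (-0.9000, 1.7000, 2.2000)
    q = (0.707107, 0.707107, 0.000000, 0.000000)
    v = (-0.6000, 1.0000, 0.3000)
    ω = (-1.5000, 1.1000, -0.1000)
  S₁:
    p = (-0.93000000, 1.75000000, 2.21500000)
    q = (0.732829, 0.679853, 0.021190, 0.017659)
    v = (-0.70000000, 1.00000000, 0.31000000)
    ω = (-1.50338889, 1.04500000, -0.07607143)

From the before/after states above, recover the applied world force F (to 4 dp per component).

F = (-4.0000, 0.0000, 0.4000)

v₁ − v₀ = (-0.10000000, 0.00000000, 0.01000000)
F = m·Δv/dt = (-4.0000, 0.0000, 0.4000)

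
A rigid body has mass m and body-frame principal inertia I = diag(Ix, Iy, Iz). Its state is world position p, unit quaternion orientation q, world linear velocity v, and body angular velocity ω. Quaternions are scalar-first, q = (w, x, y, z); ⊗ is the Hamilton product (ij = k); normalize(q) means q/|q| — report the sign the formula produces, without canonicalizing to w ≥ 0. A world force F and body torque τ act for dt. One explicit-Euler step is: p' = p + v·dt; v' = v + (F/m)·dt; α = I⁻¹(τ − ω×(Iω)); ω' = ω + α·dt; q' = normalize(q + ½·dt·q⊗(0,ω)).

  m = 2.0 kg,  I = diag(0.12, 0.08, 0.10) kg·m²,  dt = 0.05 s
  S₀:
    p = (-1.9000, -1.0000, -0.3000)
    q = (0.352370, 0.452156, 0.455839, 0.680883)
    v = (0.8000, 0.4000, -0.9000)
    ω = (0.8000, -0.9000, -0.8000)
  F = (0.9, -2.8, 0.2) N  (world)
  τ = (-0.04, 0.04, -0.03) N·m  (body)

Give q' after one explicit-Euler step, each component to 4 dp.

q' = (0.3670, 0.4651, 0.4703, 0.6541)

q⊗(0,ω) = (0.5932367, 0.5300195, 0.5892982, -1.0535076)
updated quaternion q' = (0.3670, 0.4651, 0.4703, 0.6541)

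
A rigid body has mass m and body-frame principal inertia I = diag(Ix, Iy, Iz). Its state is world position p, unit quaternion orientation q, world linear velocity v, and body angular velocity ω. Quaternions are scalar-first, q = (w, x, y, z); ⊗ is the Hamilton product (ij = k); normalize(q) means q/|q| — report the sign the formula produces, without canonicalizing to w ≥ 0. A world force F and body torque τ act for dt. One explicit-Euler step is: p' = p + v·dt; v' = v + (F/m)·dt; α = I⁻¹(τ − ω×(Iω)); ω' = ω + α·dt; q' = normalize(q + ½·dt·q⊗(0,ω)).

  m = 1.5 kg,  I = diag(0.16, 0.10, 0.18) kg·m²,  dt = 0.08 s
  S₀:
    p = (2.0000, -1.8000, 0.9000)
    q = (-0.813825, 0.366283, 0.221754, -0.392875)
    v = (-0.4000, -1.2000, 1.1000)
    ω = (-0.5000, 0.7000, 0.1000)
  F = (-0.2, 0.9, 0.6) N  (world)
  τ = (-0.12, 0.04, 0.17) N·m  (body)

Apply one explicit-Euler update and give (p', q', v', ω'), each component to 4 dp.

p' = (1.9680, -1.8960, 0.9880)
q' = (-0.8107, 0.3942, 0.2052, -0.3812)
v' = (-0.4107, -1.1520, 1.1320)
ω' = (-0.5628, 0.7312, 0.1662)

a = F/m = (-0.1333, 0.6000, 0.4000)
new position p' = (1.9680, -1.8960, 0.9880)
new velocity v' = (-0.4107, -1.1520, 1.1320)
α = I⁻¹(τ − ω×Iω) = (-0.7850, 0.3900, 0.8278)
new body rate ω' = (-0.5628, 0.7312, 0.1662)
q⊗(0,ω) = (0.0672012, 0.7041004, -0.4098683, 0.2858926)
updated quaternion q' = (-0.8107, 0.3942, 0.2052, -0.3812)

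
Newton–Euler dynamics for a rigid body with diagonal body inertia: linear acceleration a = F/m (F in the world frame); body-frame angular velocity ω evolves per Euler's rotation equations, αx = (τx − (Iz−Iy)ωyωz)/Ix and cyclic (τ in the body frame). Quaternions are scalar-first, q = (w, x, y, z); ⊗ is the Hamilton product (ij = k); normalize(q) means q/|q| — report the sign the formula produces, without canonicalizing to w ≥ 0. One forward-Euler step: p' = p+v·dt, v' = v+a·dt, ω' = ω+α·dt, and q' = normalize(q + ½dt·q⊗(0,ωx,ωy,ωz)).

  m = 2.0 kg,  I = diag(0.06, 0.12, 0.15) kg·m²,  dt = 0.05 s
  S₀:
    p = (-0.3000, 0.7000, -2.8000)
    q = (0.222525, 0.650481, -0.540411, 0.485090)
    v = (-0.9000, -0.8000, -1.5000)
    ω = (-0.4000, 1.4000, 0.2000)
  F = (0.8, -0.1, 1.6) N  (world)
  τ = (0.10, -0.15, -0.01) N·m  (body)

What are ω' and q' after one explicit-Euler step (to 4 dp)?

ω' = (-0.3237, 1.3345, 0.2079)
q' = (0.2454, 0.6282, -0.5404, 0.5032)

α = I⁻¹(τ − ω×Iω) = (1.5267, -1.3100, 0.1573)
new body rate ω' = (-0.3237, 1.3345, 0.2079)
Hamilton product q⊗(0,ω) = (0.9197498, -0.8762182, -0.0125972, 0.7390140)
q' = normalize(q + ½dt·q⊗(0,ω)) = (0.2454, 0.6282, -0.5404, 0.5032)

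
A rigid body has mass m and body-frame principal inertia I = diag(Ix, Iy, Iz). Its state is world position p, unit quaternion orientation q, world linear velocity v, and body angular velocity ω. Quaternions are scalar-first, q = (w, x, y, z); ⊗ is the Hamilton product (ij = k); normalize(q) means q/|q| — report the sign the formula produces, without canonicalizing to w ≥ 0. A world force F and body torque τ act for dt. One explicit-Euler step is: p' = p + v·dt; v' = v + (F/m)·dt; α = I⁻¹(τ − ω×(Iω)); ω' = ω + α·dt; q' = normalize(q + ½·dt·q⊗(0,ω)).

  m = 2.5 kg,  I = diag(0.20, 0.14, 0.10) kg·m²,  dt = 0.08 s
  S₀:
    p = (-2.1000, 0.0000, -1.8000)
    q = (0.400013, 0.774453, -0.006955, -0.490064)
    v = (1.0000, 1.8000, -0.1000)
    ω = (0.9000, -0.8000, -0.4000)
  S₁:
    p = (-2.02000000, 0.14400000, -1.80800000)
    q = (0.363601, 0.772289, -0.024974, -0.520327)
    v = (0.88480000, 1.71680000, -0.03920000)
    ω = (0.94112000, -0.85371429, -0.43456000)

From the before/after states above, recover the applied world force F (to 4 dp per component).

Δv = v₁−v₀ = (-0.11520000, -0.08320000, 0.06080000)
F = m·Δv/dt = (-3.6000, -2.6000, 1.9000)

F = (-3.6000, -2.6000, 1.9000)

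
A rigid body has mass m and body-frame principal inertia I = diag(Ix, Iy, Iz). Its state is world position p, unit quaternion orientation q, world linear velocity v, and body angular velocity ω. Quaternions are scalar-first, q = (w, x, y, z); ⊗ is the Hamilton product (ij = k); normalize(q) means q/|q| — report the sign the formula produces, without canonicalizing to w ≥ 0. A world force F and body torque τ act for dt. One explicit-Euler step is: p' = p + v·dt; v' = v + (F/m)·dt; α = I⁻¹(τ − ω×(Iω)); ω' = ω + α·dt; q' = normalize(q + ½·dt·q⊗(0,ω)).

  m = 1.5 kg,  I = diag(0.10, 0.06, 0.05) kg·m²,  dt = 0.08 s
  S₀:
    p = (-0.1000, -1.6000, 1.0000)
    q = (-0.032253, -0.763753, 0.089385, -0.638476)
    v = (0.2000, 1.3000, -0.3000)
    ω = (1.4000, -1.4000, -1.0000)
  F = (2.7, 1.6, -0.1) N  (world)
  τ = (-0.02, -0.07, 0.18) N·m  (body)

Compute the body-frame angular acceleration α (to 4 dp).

ω×(Iω) gyroscopic = (-0.0140, -0.0700, 0.0784)
(τ − ω×Iω)/I = (-0.0600, 0.0000, 2.0320)

α = (-0.0600, 0.0000, 2.0320)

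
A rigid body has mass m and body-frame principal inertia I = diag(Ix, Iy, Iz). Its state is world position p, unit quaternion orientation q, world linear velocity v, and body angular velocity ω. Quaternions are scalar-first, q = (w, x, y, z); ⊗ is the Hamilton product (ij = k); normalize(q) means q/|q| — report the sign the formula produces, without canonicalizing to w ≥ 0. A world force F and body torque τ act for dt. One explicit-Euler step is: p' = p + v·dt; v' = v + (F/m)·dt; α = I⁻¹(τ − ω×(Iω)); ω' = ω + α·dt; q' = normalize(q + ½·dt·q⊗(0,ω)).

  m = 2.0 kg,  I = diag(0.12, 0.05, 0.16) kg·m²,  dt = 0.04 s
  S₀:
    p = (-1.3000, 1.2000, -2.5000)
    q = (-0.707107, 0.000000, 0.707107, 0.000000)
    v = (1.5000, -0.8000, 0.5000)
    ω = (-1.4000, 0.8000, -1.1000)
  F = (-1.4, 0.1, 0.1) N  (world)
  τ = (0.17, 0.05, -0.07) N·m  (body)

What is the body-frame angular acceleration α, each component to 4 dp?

α = (2.2233, 2.2320, -0.9275)

precession coupling ω×(Iω) = (-0.0968, -0.0616, 0.0784)
α = I⁻¹(τ − ω×Iω) = (2.2233, 2.2320, -0.9275)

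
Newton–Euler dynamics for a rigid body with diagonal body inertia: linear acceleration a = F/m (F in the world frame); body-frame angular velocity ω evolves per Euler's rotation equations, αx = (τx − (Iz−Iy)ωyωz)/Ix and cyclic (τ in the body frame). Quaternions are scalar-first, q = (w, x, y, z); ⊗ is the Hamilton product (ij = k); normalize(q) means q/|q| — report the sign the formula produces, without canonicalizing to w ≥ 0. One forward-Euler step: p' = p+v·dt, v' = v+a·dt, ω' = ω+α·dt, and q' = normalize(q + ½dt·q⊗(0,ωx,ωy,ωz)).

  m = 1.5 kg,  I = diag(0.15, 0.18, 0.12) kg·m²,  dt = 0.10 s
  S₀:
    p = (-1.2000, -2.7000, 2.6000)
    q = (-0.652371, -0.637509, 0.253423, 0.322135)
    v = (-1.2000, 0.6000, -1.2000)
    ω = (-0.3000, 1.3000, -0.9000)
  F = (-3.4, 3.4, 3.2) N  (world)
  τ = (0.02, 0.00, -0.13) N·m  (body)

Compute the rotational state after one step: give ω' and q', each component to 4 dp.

(τ − ω×Iω)/I = (-0.3347, -0.0450, -0.9858)
ω' = ω + α·dt = (-0.3335, 1.2955, -0.9986)
q⊗(0,ω) = (-0.2307811, -0.4511449, -1.5184809, -0.1656009)
updated quaternion q' = (-0.6618, -0.6579, 0.1769, 0.3128)

ω' = (-0.3335, 1.2955, -0.9986)
q' = (-0.6618, -0.6579, 0.1769, 0.3128)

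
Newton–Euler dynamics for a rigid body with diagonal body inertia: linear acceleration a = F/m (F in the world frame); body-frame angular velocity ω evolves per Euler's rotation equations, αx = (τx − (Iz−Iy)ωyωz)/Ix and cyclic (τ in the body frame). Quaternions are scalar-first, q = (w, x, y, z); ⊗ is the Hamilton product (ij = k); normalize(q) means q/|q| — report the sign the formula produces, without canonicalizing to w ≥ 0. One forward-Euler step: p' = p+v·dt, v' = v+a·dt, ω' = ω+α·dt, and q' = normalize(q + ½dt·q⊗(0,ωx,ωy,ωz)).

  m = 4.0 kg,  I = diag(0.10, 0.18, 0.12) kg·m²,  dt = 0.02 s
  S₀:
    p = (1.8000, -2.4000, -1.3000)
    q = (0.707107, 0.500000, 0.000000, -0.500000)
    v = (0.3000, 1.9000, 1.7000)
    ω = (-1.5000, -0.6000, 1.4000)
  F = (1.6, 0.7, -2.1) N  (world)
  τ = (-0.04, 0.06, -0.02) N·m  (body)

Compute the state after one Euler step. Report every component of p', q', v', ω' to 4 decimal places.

precession coupling ω×(Iω) = (0.0504, 0.0420, 0.0720)
angular accel α = (-0.9040, 0.1000, -0.7667)
ω + α·dt = (-1.5181, -0.5980, 1.3847)
2q̇ = q⊗(0,ω) = (1.4500000, -1.3606605, -0.3742642, 0.6899498)
updated quaternion q' = (0.7214, 0.4863, -0.0037, -0.4930)
new position p' = (1.8060, -2.3620, -1.2660)
new velocity v' = (0.3080, 1.9035, 1.6895)

p' = (1.8060, -2.3620, -1.2660)
q' = (0.7214, 0.4863, -0.0037, -0.4930)
v' = (0.3080, 1.9035, 1.6895)
ω' = (-1.5181, -0.5980, 1.3847)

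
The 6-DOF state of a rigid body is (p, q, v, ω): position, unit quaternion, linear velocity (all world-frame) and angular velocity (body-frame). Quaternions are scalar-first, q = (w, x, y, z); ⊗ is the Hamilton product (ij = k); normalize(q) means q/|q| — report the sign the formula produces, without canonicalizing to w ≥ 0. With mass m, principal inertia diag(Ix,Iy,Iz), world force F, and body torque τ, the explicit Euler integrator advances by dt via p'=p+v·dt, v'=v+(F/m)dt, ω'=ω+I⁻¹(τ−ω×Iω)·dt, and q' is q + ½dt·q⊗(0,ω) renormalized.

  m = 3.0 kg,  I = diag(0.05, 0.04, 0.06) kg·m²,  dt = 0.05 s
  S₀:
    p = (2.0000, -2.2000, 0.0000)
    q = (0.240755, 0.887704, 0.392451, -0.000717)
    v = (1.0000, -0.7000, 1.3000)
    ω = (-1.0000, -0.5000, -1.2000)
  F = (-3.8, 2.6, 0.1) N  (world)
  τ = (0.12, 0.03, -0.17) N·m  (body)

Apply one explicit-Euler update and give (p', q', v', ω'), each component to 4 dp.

p' = (2.0500, -2.2350, 0.0650)
q' = (0.2676, 0.8692, 0.4157, -0.0092)
v' = (0.9367, -0.6567, 1.3017)
ω' = (-0.8920, -0.4475, -1.3375)

precession coupling ω×(Iω) = (0.0120, -0.0120, -0.0050)
α = I⁻¹(τ − ω×Iω) = (2.1600, 1.0500, -2.7500)
ω + α·dt = (-0.8920, -0.4475, -1.3375)
Hamilton product q⊗(0,ω) = (1.0830691, -0.7120547, 0.9455843, -0.3403070)
updated quaternion q' = (0.2676, 0.8692, 0.4157, -0.0092)
a = (-1.2667, 0.8667, 0.0333)
p' = p + v·dt = (2.0500, -2.2350, 0.0650)
v' = v + a·dt = (0.9367, -0.6567, 1.3017)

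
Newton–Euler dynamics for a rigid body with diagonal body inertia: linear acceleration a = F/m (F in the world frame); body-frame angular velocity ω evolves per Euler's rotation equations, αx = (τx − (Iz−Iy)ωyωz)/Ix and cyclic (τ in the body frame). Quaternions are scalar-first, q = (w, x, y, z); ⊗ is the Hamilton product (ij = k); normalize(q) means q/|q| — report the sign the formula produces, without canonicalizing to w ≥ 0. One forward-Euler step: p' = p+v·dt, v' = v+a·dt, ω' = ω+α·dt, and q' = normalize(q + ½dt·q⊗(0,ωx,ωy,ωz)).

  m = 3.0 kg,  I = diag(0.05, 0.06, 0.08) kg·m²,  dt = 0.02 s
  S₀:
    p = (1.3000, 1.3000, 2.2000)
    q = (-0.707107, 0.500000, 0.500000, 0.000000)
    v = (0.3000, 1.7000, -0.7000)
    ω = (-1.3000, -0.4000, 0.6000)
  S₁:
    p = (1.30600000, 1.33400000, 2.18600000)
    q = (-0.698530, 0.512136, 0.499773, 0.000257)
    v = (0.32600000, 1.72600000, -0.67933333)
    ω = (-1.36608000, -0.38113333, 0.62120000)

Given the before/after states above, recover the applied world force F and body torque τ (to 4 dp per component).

Δω = ω₁−ω₀ = (-0.06608000, 0.01886667, 0.02120000)
applied torque τ = (-0.1700, 0.0800, 0.0900)
v₁ − v₀ = (0.02600000, 0.02600000, 0.02066667)
F = m·Δv/dt = (3.9000, 3.9000, 3.1000)

F = (3.9000, 3.9000, 3.1000)
τ = (-0.1700, 0.0800, 0.0900)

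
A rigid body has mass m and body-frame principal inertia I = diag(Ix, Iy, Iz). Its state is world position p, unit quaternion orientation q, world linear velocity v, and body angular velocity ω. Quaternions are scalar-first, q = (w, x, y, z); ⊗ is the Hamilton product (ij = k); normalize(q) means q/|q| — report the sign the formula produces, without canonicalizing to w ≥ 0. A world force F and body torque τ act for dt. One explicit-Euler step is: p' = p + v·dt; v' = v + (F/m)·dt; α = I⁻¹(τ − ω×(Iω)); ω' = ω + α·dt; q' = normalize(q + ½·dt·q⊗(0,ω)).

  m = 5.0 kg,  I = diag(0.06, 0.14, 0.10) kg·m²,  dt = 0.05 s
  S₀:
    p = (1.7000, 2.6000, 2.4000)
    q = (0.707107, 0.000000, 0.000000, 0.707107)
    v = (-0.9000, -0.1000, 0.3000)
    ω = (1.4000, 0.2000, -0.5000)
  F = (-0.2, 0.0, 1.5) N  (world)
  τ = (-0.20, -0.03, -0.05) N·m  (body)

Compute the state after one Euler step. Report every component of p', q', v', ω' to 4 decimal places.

a = F/m = (-0.0400, 0.0000, 0.3000)
p + v·dt = (1.6550, 2.5950, 2.4150)
new velocity v' = (-0.9020, -0.1000, 0.3150)
α = I⁻¹(τ − ω×Iω) = (-3.4000, -0.4143, -0.7240)
new body rate ω' = (1.2300, 0.1793, -0.5362)
Hamilton product q⊗(0,ω) = (0.3535535, 0.8485284, 1.1313712, -0.3535535)
q + ½dt·q⊗(0,ω), renormalized = (0.7154, 0.0212, 0.0283, 0.6978)

p' = (1.6550, 2.5950, 2.4150)
q' = (0.7154, 0.0212, 0.0283, 0.6978)
v' = (-0.9020, -0.1000, 0.3150)
ω' = (1.2300, 0.1793, -0.5362)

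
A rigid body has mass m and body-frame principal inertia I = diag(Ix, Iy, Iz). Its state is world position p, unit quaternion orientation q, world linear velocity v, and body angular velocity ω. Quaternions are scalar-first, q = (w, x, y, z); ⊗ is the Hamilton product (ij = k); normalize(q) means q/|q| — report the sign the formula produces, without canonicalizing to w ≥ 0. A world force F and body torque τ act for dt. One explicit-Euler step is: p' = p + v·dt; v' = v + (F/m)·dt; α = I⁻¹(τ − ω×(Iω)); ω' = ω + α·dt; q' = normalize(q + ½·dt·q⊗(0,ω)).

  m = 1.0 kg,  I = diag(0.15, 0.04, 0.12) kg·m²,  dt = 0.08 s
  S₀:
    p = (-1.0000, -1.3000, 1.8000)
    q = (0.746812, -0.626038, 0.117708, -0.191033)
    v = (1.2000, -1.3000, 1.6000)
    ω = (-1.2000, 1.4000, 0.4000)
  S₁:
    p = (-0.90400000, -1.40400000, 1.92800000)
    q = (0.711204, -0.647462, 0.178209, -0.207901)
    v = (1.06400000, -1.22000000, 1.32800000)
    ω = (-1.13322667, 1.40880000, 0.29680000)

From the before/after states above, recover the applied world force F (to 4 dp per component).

v₁ − v₀ = (-0.13600000, 0.08000000, -0.27200000)
F = m·Δv/dt = (-1.7000, 1.0000, -3.4000)

F = (-1.7000, 1.0000, -3.4000)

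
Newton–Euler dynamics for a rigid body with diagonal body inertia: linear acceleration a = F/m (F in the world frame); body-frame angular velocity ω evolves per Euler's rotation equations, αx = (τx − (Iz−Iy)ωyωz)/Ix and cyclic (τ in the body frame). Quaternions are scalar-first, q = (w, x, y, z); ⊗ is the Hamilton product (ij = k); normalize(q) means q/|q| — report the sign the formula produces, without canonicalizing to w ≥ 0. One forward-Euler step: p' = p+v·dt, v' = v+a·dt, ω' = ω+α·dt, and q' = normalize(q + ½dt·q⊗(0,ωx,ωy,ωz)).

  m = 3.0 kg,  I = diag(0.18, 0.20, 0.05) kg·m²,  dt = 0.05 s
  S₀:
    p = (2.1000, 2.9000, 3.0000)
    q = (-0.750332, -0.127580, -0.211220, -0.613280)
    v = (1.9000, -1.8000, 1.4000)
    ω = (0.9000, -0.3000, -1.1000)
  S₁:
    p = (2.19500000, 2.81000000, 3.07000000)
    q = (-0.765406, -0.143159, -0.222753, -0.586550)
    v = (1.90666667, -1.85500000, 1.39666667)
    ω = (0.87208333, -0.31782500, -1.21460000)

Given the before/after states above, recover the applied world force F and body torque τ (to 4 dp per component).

F = (0.4000, -3.3000, -0.2000)
τ = (-0.1500, -0.2000, -0.1200)

Δω = ω₁−ω₀ = (-0.02791667, -0.01782500, -0.11460000)
precession coupling = (-0.0495, -0.1287, -0.0054)
applied torque τ = (-0.1500, -0.2000, -0.1200)
Δv = v₁−v₀ = (0.00666667, -0.05500000, -0.00333333)
F = m·Δv/dt = (0.4000, -3.3000, -0.2000)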